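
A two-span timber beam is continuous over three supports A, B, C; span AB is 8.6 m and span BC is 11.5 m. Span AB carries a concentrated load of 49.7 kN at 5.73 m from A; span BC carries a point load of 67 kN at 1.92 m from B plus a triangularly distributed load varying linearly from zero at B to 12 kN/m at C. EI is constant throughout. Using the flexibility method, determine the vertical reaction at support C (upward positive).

Take M_B as the redundant. Released structure: two simple spans AB and BC with a hinge at B.
Discontinuity in slope at B on the released structure — sum the simple-span end rotations:
  span AB: point load 49.7 at a = 5.73: Pab(L + a)/(6LEI) = 227/EI
  span BC: point load 67 at a = 1.92: Pab(L + b)/(6LEI) = 376.5/EI
  span BC: triangular load, peak 12: 7w₀L³/(360EI) = 354.9/EI
  relative rotation θ_0 = (227 + 731.4)/EI = 958.4/EI
A unit hogging moment at B produces rotation L₁/(3EI) + L₂/(3EI) = 6.7/EI.
Compatibility: M_B·(L₁+L₂)/(3EI) = θ_0, giving M_B = 143 kN·m (hogging).
Span BC, ΣM about C: R_B^{BC}·11.5 = 906.4 + 143, so R_B^{BC} = 91.25 kN and R_C = 136 − 91.25 = 44.75 kN.

R_C = 44.75 kN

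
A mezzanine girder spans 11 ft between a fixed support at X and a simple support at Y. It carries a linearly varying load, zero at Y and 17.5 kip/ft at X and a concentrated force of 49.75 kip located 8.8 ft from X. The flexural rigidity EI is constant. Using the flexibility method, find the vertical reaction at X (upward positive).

R_X = 91.73 kip

Take the reaction at Y as the redundant and release it; the primary structure is a cantilever fixed at X.
Deflection at Y on the released cantilever, summing each load's contribution:
  triangular load, peak 17.5 at the fixed end: w₀L⁴/(30EI) = 8541/EI
  point load 49.75 at a = 8.8: Pa²(3L − a)/(6EI) = 15539/EI
  δ_0 = 24080/EI
Tip deflection under a unit load at Y: L³/(3EI) = 443.7/EI.
The prop prevents deflection at Y: R_Y = δ_0/δ_{YY} = 24080/443.7 = 54.27 kip.
Vertical equilibrium: R_X = ΣP − R_Y = 146 − 54.27 = 91.73 kip.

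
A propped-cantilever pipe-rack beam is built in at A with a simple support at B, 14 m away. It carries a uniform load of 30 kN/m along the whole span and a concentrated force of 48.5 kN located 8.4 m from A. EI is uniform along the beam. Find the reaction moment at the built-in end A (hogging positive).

M_A = 849.1 kN·m

Release the roller at B. Primary structure: cantilever fixed at A.
Downward deflection at the released point B due to the loads:
  UDL 30: wL⁴/(8EI) = 144060/EI
  point load 48.5 at a = 8.4: Pa²(3L − a)/(6EI) = 19164/EI
  δ_0 = 163224/EI
Flexibility coefficient — unit upward force at B: δ_{BB} = L³/(3EI) = 914.7/EI.
The prop prevents deflection at B: R_B = δ_0/δ_{BB} = 163224/914.7 = 178.5 kN.
Moment equilibrium about A: M_A = Σ(load moments about A) − R_B·L = 3347 − 178.5×14 = 849.1 kN·m.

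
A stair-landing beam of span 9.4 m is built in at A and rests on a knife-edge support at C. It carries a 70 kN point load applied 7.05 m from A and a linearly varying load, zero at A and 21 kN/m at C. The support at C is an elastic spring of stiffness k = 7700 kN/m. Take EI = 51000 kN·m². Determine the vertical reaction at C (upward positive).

R_C = 96.28 kN

Choose R_C as the redundant. The primary structure is the cantilever fixed at A.
Deflection at C on the released cantilever, summing each load's contribution:
  point load 70 at a = 7.05: Pa²(3L − a)/(6EI) = 12264/EI
  triangular load, peak 21 at the free end: 11w₀L⁴/(120EI) = 15029/EI
  δ_0 = 27294/EI
Tip deflection under a unit load at C: L³/(3EI) = 276.9/EI.
With EI = 51000 kN·m²: δ_0 = 0.53517 m and δ_{CC} = 0.005429 m/kN.
Compatibility — the spring shortens by R_C/k under the reaction it provides: δ_0 − R_C·δ_{CC} = R_C/k. With 1/k = 0.00013 m/kN, R_C = δ_0 / (δ_{CC} + 1/k) = 0.53517 / (0.005429 + 0.00013) = 96.28 kN.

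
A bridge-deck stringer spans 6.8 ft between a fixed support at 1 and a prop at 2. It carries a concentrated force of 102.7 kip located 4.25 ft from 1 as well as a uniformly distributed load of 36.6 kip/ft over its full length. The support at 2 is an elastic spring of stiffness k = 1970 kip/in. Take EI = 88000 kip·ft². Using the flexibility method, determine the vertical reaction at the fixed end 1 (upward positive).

R_1 = 215.4 kip

Choose R_2 as the redundant. The primary structure is the cantilever fixed at 1.
Downward deflection at the released point 2 due to the loads:
  point load 102.7 at a = 4.25: Pa²(3L − a)/(6EI) = 4993/EI
  UDL 36.6: wL⁴/(8EI) = 9782/EI
  δ_0 = 14775/EI
Flexibility coefficient — unit upward force at 2: δ_{22} = L³/(3EI) = 104.8/EI.
With EI = 88000 kip·ft²: δ_0 = 0.1679 ft and δ_{22} = 0.001191 ft/kip.
Compatibility — the spring shortens by R_2/k under the reaction it provides: δ_0 − R_2·δ_{22} = R_2/k. With 1/k = 1/(1970×12) ft/kip = 0.000042 ft/kip, R_2 = δ_0 / (δ_{22} + 1/k) = 0.1679 / (0.001191 + 0.000042) = 136.1 kip.
Vertical equilibrium: R_1 = ΣP − R_2 = 351.6 − 136.1 = 215.4 kip.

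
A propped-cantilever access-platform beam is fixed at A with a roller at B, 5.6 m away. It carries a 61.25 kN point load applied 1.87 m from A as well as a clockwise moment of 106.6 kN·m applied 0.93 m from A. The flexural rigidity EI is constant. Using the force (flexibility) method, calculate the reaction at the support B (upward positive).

Remove the prop at B; the released (primary) structure is a cantilever built in at A.
Downward deflection at the released point B due to the loads:
  point load 61.25 at a = 1.87: Pa²(3L − a)/(6EI) = 533/EI
  clockwise couple 106.6 at a = 0.93: M₀a(2L − a)/(2EI) = 509.1/EI
  δ_0 = 1042/EI
Tip deflection under a unit load at B: L³/(3EI) = 58.54/EI.
Compatibility at B: δ_0 − R_B·δ_{BB} = 0, so R_B = 1042/58.54 = 17.8 kN.

R_B = 17.8 kN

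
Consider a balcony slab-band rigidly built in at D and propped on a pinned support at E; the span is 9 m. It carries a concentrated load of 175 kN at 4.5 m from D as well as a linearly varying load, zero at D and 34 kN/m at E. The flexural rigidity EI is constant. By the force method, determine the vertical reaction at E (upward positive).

Release the roller at E. Primary structure: cantilever fixed at D.
Deflection at E on the released cantilever, summing each load's contribution:
  point load 175 at a = 4.5: Pa²(3L − a)/(6EI) = 13289/EI
  triangular load, peak 34 at the free end: 11w₀L⁴/(120EI) = 20448/EI
  δ_0 = 33738/EI
Tip deflection under a unit load at E: L³/(3EI) = 243/EI.
Compatibility at E: δ_0 − R_E·δ_{EE} = 0, so R_E = 33738/243 = 138.8 kN.

R_E = 138.8 kN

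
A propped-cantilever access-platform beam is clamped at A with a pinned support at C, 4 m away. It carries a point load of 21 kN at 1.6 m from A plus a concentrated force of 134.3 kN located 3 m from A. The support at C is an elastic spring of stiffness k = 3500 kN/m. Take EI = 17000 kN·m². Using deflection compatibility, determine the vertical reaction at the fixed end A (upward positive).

Release the roller at C. Primary structure: cantilever fixed at A.
Deflection at C on the released cantilever, summing each load's contribution:
  point load 21 at a = 1.6: Pa²(3L − a)/(6EI) = 93.18/EI
  point load 134.3 at a = 3: Pa²(3L − a)/(6EI) = 1813/EI
  δ_0 = 1906/EI
Flexibility coefficient — unit upward force at C: δ_{CC} = L³/(3EI) = 21.33/EI.
With EI = 17000 kN·m²: δ_0 = 0.11213 m and δ_{CC} = 0.001255 m/kN.
Compatibility — the spring shortens by R_C/k under the reaction it provides: δ_0 − R_C·δ_{CC} = R_C/k. With 1/k = 0.000286 m/kN, R_C = δ_0 / (δ_{CC} + 1/k) = 0.11213 / (0.001255 + 0.000286) = 72.78 kN.
Vertical equilibrium: R_A = ΣP − R_C = 155.3 − 72.78 = 82.52 kN.

R_A = 82.52 kN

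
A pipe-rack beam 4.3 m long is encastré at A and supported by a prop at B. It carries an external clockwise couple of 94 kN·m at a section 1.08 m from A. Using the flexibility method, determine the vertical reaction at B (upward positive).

R_B = 14.4 kN

Take the reaction at B as the redundant and release it; the primary structure is a cantilever fixed at A.
Downward deflection at the released point B due to the loads:
  clockwise couple 94 at a = 1.08: M₀a(2L − a)/(2EI) = 381.7/EI
Tip deflection under a unit load at B: L³/(3EI) = 26.5/EI.
The prop prevents deflection at B: R_B = δ_0/δ_{BB} = 381.7/26.5 = 14.4 kN.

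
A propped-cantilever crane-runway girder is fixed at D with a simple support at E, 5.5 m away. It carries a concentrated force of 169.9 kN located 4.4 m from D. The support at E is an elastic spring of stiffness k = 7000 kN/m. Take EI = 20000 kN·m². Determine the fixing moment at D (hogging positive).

Remove the prop at E; the released (primary) structure is a cantilever built in at D.
Primary-structure tip deflection at E by superposition:
  point load 169.9 at a = 4.4: Pa²(3L − a)/(6EI) = 6633/EI
Tip deflection under a unit load at E: L³/(3EI) = 55.46/EI.
With EI = 20000 kN·m²: δ_0 = 0.33167 m and δ_{EE} = 0.002773 m/kN.
Compatibility — the spring shortens by R_E/k under the reaction it provides: δ_0 − R_E·δ_{EE} = R_E/k. With 1/k = 0.000143 m/kN, R_E = δ_0 / (δ_{EE} + 1/k) = 0.33167 / (0.002773 + 0.000143) = 113.7 kN.
Moment equilibrium about D: M_D = Σ(load moments about D) − R_E·L = 747.6 − 113.7×5.5 = 121.9 kN·m.

M_D = 121.9 kN·m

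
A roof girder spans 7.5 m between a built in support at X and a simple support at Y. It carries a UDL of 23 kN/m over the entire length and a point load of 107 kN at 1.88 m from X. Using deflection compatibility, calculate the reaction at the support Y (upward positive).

Choose R_Y as the redundant. The primary structure is the cantilever fixed at X.
Primary-structure tip deflection at Y by superposition:
  UDL 23: wL⁴/(8EI) = 9097/EI
  point load 107 at a = 1.88: Pa²(3L − a)/(6EI) = 1300/EI
  δ_0 = 10396/EI
Flexibility coefficient — unit upward force at Y: δ_{YY} = L³/(3EI) = 140.6/EI.
The prop prevents deflection at Y: R_Y = δ_0/δ_{YY} = 10396/140.6 = 73.93 kN.

R_Y = 73.93 kN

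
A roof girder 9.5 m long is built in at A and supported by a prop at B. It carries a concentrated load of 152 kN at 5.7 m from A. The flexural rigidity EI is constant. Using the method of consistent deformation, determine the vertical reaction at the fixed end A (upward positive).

Choose R_B as the redundant. The primary structure is the cantilever fixed at A.
Free-end deflection of the primary structure under the applied loading (downward +):
  point load 152 at a = 5.7: Pa²(3L − a)/(6EI) = 18766/EI
Tip deflection under a unit load at B: L³/(3EI) = 285.8/EI.
The prop prevents deflection at B: R_B = δ_0/δ_{BB} = 18766/285.8 = 65.66 kN.
Vertical equilibrium: R_A = ΣP − R_B = 152 − 65.66 = 86.34 kN.

R_A = 86.34 kN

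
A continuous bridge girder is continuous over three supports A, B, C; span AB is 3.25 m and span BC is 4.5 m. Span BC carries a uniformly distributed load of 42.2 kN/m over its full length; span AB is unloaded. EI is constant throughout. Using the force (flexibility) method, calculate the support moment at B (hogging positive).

Release continuity at B by inserting a hinge; the redundant is the internal moment M_B. The primary structure is two simply-supported spans AB and BC.
End slopes at the hinge B, treating each span as simply supported:
  span BC: UDL 42.2: wL³/(24EI) = 160.2/EI
  relative rotation θ_0 = (0 + 160.2)/EI = 160.2/EI
A unit hogging moment at B produces rotation L₁/(3EI) + L₂/(3EI) = 2.583/EI.
Slope continuity at B: θ_0 = M_B·2.583/EI, so M_B = 160.2/2.583 = 62.02 kN·m (hogging).

M_B = 62.02 kN·m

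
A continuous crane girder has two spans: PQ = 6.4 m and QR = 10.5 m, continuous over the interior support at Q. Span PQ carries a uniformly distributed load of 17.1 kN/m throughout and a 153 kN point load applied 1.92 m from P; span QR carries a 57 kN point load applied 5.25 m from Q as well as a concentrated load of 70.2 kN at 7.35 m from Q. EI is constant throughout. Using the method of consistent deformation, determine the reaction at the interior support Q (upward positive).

R_Q = 204.5 kN

Insert a hinge at Q; M_Q is the redundant, and each span becomes simply supported.
Rotations at Q on the released spans (each span's end-slope, ×1/EI):
  span PQ: UDL 17.1: wL³/(24EI) = 186.8/EI
  span PQ: point load 153 at a = 1.92: Pab(L + a)/(6LEI) = 285.1/EI
  span QR: point load 57 at a = 5.25: Pab(L + b)/(6LEI) = 392.8/EI
  span QR: point load 70.2 at a = 7.35: Pab(L + b)/(6LEI) = 352.1/EI
  relative rotation θ_0 = (471.9 + 744.9)/EI = 1217/EI
A unit hogging moment at Q produces rotation L₁/(3EI) + L₂/(3EI) = 5.633/EI.
Compatibility: M_Q·(L₁+L₂)/(3EI) = θ_0, giving M_Q = 216 kN·m (hogging).
Span PQ, ΣM about P with M_Q applied at Q: R_Q^{PQ}·6.4 = 644 + 216, so R_Q^{PQ} = 134.4 kN and R_P = 262.4 − 134.4 = 128.1 kN.
Span QR, ΣM about R: R_Q^{QR}·10.5 = 520.4 + 216, so R_Q^{QR} = 70.13 kN and R_R = 127.2 − 70.13 = 57.07 kN.
R_Q = 134.4 + 70.13 = 204.5 kN.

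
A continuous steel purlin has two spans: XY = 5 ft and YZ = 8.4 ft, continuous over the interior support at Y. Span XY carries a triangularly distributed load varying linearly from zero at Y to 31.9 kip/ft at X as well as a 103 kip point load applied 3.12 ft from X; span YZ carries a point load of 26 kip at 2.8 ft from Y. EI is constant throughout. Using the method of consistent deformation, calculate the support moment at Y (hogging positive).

Insert a hinge at Y; M_Y is the redundant, and each span becomes simply supported.
Rotations at Y on the released spans (each span's end-slope, ×1/EI):
  span XY: triangular load, peak 31.9: 7w₀L³/(360EI) = 77.53/EI
  span XY: point load 103 at a = 3.12: Pab(L + a)/(6LEI) = 163.5/EI
  span YZ: point load 26 at a = 2.8: Pab(L + b)/(6LEI) = 113.2/EI
  relative rotation θ_0 = (241.1 + 113.2)/EI = 354.3/EI
A unit hogging moment at Y produces rotation L₁/(3EI) + L₂/(3EI) = 4.467/EI.
Slope continuity at Y: θ_0 = M_Y·4.467/EI, so M_Y = 354.3/4.467 = 79.32 kip·ft (hogging).

M_Y = 79.32 kip·ft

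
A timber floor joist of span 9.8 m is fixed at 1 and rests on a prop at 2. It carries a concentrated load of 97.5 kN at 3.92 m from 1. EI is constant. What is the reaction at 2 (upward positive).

Choose R_2 as the redundant. The primary structure is the cantilever fixed at 1.
Deflection at 2 on the released cantilever, summing each load's contribution:
  point load 97.5 at a = 3.92: Pa²(3L − a)/(6EI) = 6362/EI
Flexibility coefficient — unit upward force at 2: δ_{22} = L³/(3EI) = 313.7/EI.
Compatibility at 2: δ_0 − R_2·δ_{22} = 0, so R_2 = 6362/313.7 = 20.28 kN.

R_2 = 20.28 kN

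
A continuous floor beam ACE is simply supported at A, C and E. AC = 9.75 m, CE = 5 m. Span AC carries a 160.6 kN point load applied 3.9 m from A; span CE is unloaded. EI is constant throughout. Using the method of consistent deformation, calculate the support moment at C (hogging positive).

M_C = 173.9 kN·m

Take M_C as the redundant. Released structure: two simple spans AC and CE with a hinge at C.
End slopes at the hinge C, treating each span as simply supported:
  span AC: point load 160.6 at a = 3.9: Pab(L + a)/(6LEI) = 855/EI
  relative rotation θ_0 = (855 + 0)/EI = 855/EI
A unit hogging moment at C produces rotation L₁/(3EI) + L₂/(3EI) = 4.917/EI.
Compatibility: M_C·(L₁+L₂)/(3EI) = θ_0, giving M_C = 173.9 kN·m (hogging).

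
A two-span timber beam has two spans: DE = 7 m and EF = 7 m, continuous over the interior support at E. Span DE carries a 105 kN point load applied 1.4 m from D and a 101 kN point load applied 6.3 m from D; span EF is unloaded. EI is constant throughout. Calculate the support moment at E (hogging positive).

M_E = 65.5 kN·m

Release continuity at E by inserting a hinge; the redundant is the internal moment M_E. The primary structure is two simply-supported spans DE and EF.
End slopes at the hinge E, treating each span as simply supported:
  span DE: point load 105 at a = 1.4: Pab(L + a)/(6LEI) = 164.6/EI
  span DE: point load 101 at a = 6.3: Pab(L + a)/(6LEI) = 141/EI
  relative rotation θ_0 = (305.7 + 0)/EI = 305.7/EI
A unit hogging moment at E produces rotation L₁/(3EI) + L₂/(3EI) = 4.667/EI.
Compatibility: M_E·(L₁+L₂)/(3EI) = θ_0, giving M_E = 65.5 kN·m (hogging).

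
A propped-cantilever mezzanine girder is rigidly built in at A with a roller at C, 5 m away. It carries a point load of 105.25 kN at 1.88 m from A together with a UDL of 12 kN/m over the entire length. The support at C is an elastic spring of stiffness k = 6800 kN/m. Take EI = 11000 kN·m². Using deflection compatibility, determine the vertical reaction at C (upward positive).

R_C = 40.45 kN

Choose R_C as the redundant. The primary structure is the cantilever fixed at A.
Primary-structure tip deflection at C by superposition:
  point load 105.25 at a = 1.88: Pa²(3L − a)/(6EI) = 813.4/EI
  UDL 12: wL⁴/(8EI) = 937.5/EI
  δ_0 = 1751/EI
Tip deflection under a unit load at C: L³/(3EI) = 41.67/EI.
With EI = 11000 kN·m²: δ_0 = 0.15918 m and δ_{CC} = 0.003788 m/kN.
Compatibility — the spring shortens by R_C/k under the reaction it provides: δ_0 − R_C·δ_{CC} = R_C/k. With 1/k = 0.000147 m/kN, R_C = δ_0 / (δ_{CC} + 1/k) = 0.15918 / (0.003788 + 0.000147) = 40.45 kN.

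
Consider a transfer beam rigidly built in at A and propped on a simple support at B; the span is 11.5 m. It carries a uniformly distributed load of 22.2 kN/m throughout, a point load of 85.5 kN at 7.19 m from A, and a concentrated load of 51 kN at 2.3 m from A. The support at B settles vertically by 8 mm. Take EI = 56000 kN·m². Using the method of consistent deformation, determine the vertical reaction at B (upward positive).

R_B = 137.4 kN

Remove the prop at B; the released (primary) structure is a cantilever built in at A.
Deflection at B on the released cantilever, summing each load's contribution:
  UDL 22.2: wL⁴/(8EI) = 48535/EI
  point load 85.5 at a = 7.19: Pa²(3L − a)/(6EI) = 20118/EI
  point load 51 at a = 2.3: Pa²(3L − a)/(6EI) = 1448/EI
  δ_0 = 70101/EI
Tip deflection under a unit load at B: L³/(3EI) = 507/EI.
With EI = 56000 kN·m²: δ_0 = 1.2518 m and δ_{BB} = 0.009053 m/kN.
Compatibility — the beam at B must follow the support down by 0.008 m: δ_0 − R_B·δ_{BB} = 0.008, so R_B = (1.2518 − 0.008)/0.009053 = 137.4 kN.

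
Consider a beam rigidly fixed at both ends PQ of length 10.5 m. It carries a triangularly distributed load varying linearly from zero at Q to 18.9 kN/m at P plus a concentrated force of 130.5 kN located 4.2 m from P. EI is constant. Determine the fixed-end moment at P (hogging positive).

M_P = 301.5 kN·m

Take the two fixed-end moments M_P, M_Q as redundants; the released structure is the simple span PQ.
Simple-span end rotations at P and Q under the given loads:
  at P: triangular load, peak 18.9: w₀L³/(45EI) = 486.2/EI
  at Q: triangular load, peak 18.9: 7w₀L³/(360EI) = 425.4/EI
  at P: point load 130.5 at a = 4.2: Pab(L + b)/(6LEI) = 920.8/EI
  at Q: point load 130.5 at a = 4.2: Pab(L + a)/(6LEI) = 805.7/EI
  θ_P0 = 1407/EI,  θ_Q0 = 1231/EI
Flexibility coefficients: a unit moment at one end gives L/(3EI) there and L/(6EI) at the far end, so f₁₁ = f₂₂ = 3.5/EI and f₁₂ = f₂₁ = 1.75/EI.
Compatibility — zero rotation at each built-in end:
  3.5 M_P + 1.75 M_Q = 1407
  1.75 M_P + 3.5 M_Q = 1231
Solving the pair gives M_P = 301.5 kN·m and M_Q = 201 kN·m (hogging).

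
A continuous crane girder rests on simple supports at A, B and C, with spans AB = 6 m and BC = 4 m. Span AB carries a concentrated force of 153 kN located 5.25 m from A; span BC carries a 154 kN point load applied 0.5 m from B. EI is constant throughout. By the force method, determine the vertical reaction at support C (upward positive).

Take M_B as the redundant. Released structure: two simple spans AB and BC with a hinge at B.
Discontinuity in slope at B on the released structure — sum the simple-span end rotations:
  span AB: point load 153 at a = 5.25: Pab(L + a)/(6LEI) = 188.3/EI
  span BC: point load 154 at a = 0.5: Pab(L + b)/(6LEI) = 84.22/EI
  relative rotation θ_0 = (188.3 + 84.22)/EI = 272.5/EI
A unit hogging moment at B produces rotation L₁/(3EI) + L₂/(3EI) = 3.333/EI.
Compatibility: M_B·(L₁+L₂)/(3EI) = θ_0, giving M_B = 81.74 kN·m (hogging).
Span BC, ΣM about C: R_B^{BC}·4 = 539 + 81.74, so R_B^{BC} = 155.2 kN and R_C = 154 − 155.2 = -1.186 kN.

R_C = -1.186 kN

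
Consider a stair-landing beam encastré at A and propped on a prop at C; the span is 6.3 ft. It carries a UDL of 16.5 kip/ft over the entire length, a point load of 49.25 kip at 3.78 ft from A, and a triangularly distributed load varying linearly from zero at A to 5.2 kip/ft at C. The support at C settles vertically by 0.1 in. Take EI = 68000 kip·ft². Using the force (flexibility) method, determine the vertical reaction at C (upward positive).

Remove the prop at C; the released (primary) structure is a cantilever built in at A.
Downward deflection at the released point C due to the loads:
  UDL 16.5: wL⁴/(8EI) = 3249/EI
  point load 49.25 at a = 3.78: Pa²(3L − a)/(6EI) = 1773/EI
  triangular load, peak 5.2 at the free end: 11w₀L⁴/(120EI) = 750.9/EI
  δ_0 = 5773/EI
Flexibility coefficient — unit upward force at C: δ_{CC} = L³/(3EI) = 83.35/EI.
With EI = 68000 kip·ft²: δ_0 = 0.084901 ft and δ_{CC} = 0.001226 ft/kip.
Compatibility — the beam at C must follow the support down by 0.008333 ft: δ_0 − R_C·δ_{CC} = 0.008333, so R_C = (0.084901 − 0.008333)/0.001226 = 62.47 kip.

R_C = 62.47 kip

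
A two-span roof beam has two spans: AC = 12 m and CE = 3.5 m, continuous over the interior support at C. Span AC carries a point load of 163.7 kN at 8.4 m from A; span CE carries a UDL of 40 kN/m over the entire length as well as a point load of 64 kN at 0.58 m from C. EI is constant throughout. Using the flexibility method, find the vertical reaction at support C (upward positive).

R_C = 345.6 kN

Take M_C as the redundant. Released structure: two simple spans AC and CE with a hinge at C.
Rotations at C on the released spans (each span's end-slope, ×1/EI):
  span AC: point load 163.7 at a = 8.4: Pab(L + a)/(6LEI) = 1403/EI
  span CE: UDL 40: wL³/(24EI) = 71.46/EI
  span CE: point load 64 at a = 0.58: Pab(L + b)/(6LEI) = 33.14/EI
  relative rotation θ_0 = (1403 + 104.6)/EI = 1507/EI
A unit hogging moment at C produces rotation L₁/(3EI) + L₂/(3EI) = 5.167/EI.
Slope continuity at C: θ_0 = M_C·5.167/EI, so M_C = 1507/5.167 = 291.7 kN·m (hogging).
Span AC, ΣM about A with M_C applied at C: R_C^{AC}·12 = 1375 + 291.7, so R_C^{AC} = 138.9 kN and R_A = 163.7 − 138.9 = 24.8 kN.
Span CE, ΣM about E: R_C^{CE}·3.5 = 431.9 + 291.7, so R_C^{CE} = 206.7 kN and R_E = 204 − 206.7 = -2.74 kN.
R_C = 138.9 + 206.7 = 345.6 kN.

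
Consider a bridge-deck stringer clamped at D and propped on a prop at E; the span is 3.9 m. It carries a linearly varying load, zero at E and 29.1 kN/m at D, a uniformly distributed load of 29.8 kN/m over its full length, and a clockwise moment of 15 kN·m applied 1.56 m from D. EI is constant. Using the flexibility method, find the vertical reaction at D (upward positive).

R_D = 114.3 kN

Remove the prop at E; the released (primary) structure is a cantilever built in at D.
Downward deflection at the released point E due to the loads:
  triangular load, peak 29.1 at the fixed end: w₀L⁴/(30EI) = 224.4/EI
  UDL 29.8: wL⁴/(8EI) = 861.8/EI
  clockwise couple 15 at a = 1.56: M₀a(2L − a)/(2EI) = 73.01/EI
  δ_0 = 1159/EI
Flexibility coefficient — unit upward force at E: δ_{EE} = L³/(3EI) = 19.77/EI.
The prop prevents deflection at E: R_E = δ_0/δ_{EE} = 1159/19.77 = 58.62 kN.
Vertical equilibrium: R_D = ΣP − R_E = 173 − 58.62 = 114.3 kN.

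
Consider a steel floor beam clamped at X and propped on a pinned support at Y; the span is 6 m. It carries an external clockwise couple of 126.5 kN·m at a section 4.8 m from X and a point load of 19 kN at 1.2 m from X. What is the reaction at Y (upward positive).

R_Y = 31.42 kN

Take the reaction at Y as the redundant and release it; the primary structure is a cantilever fixed at X.
Free-end deflection of the primary structure under the applied loading (downward +):
  clockwise couple 126.5 at a = 4.8: M₀a(2L − a)/(2EI) = 2186/EI
  point load 19 at a = 1.2: Pa²(3L − a)/(6EI) = 76.61/EI
  δ_0 = 2263/EI
Flexibility coefficient — unit upward force at Y: δ_{YY} = L³/(3EI) = 72/EI.
The prop prevents deflection at Y: R_Y = δ_0/δ_{YY} = 2263/72 = 31.42 kN.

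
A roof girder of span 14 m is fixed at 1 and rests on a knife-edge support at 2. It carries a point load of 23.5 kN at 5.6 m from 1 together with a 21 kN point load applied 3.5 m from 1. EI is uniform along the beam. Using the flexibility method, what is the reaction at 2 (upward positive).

Choose R_2 as the redundant. The primary structure is the cantilever fixed at 1.
Downward deflection at the released point 2 due to the loads:
  point load 23.5 at a = 5.6: Pa²(3L − a)/(6EI) = 4471/EI
  point load 21 at a = 3.5: Pa²(3L − a)/(6EI) = 1651/EI
  δ_0 = 6122/EI
Tip deflection under a unit load at 2: L³/(3EI) = 914.7/EI.
Compatibility at 2: δ_0 − R_2·δ_{22} = 0, so R_2 = 6122/914.7 = 6.693 kN.

R_2 = 6.693 kN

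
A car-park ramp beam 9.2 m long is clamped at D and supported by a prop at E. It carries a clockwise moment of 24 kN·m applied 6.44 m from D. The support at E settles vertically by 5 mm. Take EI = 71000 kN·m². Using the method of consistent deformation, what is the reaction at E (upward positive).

R_E = 2.193 kN

Release the roller at E. Primary structure: cantilever fixed at D.
Downward deflection at the released point E due to the loads:
  clockwise couple 24 at a = 6.44: M₀a(2L − a)/(2EI) = 924.3/EI
Flexibility coefficient — unit upward force at E: δ_{EE} = L³/(3EI) = 259.6/EI.
With EI = 71000 kN·m²: δ_0 = 0.013018 m and δ_{EE} = 0.003656 m/kN.
Compatibility — the beam at E must follow the support down by 0.005 m: δ_0 − R_E·δ_{EE} = 0.005, so R_E = (0.013018 − 0.005)/0.003656 = 2.193 kN.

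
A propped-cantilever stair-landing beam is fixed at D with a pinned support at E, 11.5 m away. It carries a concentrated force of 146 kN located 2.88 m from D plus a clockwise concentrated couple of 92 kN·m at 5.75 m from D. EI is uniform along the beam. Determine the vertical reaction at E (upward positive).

R_E = 21.59 kN

Remove the prop at E; the released (primary) structure is a cantilever built in at D.
Primary-structure tip deflection at E by superposition:
  point load 146 at a = 2.88: Pa²(3L − a)/(6EI) = 6382/EI
  clockwise couple 92 at a = 5.75: M₀a(2L − a)/(2EI) = 4563/EI
  δ_0 = 10945/EI
Tip deflection under a unit load at E: L³/(3EI) = 507/EI.
Compatibility at E: δ_0 − R_E·δ_{EE} = 0, so R_E = 10945/507 = 21.59 kN.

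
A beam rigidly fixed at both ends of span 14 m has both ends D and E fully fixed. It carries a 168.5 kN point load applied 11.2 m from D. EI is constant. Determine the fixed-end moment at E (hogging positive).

M_E = 302 kN·m

Release both end moments; the primary structure is a simply-supported span DE with redundants M_D and M_E.
On the primary (simply-supported) span, the end slopes from the loading are:
  at D: point load 168.5 at a = 11.2: Pab(L + b)/(6LEI) = 1057/EI
  at E: point load 168.5 at a = 11.2: Pab(L + a)/(6LEI) = 1585/EI
  θ_D0 = 1057/EI,  θ_E0 = 1585/EI
Flexibility coefficients: a unit moment at one end gives L/(3EI) there and L/(6EI) at the far end, so f₁₁ = f₂₂ = 4.667/EI and f₁₂ = f₂₁ = 2.333/EI.
Compatibility — zero rotation at each built-in end:
  4.667 M_D + 2.333 M_E = 1057
  2.333 M_D + 4.667 M_E = 1585
Solving the pair gives M_D = 75.49 kN·m and M_E = 302 kN·m (hogging).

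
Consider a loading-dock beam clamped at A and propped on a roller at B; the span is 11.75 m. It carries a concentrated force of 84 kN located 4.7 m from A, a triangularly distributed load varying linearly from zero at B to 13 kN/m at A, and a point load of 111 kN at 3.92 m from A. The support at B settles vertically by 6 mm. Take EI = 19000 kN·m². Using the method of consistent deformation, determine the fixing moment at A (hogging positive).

M_A = 553.2 kN·m

Choose R_B as the redundant. The primary structure is the cantilever fixed at A.
Free-end deflection of the primary structure under the applied loading (downward +):
  point load 84 at a = 4.7: Pa²(3L − a)/(6EI) = 9448/EI
  triangular load, peak 13 at the fixed end: w₀L⁴/(30EI) = 8260/EI
  point load 111 at a = 3.92: Pa²(3L − a)/(6EI) = 8906/EI
  δ_0 = 26614/EI
Tip deflection under a unit load at B: L³/(3EI) = 540.7/EI.
With EI = 19000 kN·m²: δ_0 = 1.4007 m and δ_{BB} = 0.02846 m/kN.
Compatibility — the beam at B must follow the support down by 0.006 m: δ_0 − R_B·δ_{BB} = 0.006, so R_B = (1.4007 − 0.006)/0.02846 = 49.01 kN.
Moment equilibrium about A: M_A = Σ(load moments about A) − R_B·L = 1129 − 49.01×11.75 = 553.2 kN·m.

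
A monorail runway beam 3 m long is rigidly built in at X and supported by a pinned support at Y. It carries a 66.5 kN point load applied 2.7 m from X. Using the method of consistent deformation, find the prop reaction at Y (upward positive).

Remove the prop at Y; the released (primary) structure is a cantilever built in at X.
Deflection at Y on the released cantilever, summing each load's contribution:
  point load 66.5 at a = 2.7: Pa²(3L − a)/(6EI) = 509/EI
Flexibility coefficient — unit upward force at Y: δ_{YY} = L³/(3EI) = 9/EI.
The prop prevents deflection at Y: R_Y = δ_0/δ_{YY} = 509/9 = 56.56 kN.

R_Y = 56.56 kN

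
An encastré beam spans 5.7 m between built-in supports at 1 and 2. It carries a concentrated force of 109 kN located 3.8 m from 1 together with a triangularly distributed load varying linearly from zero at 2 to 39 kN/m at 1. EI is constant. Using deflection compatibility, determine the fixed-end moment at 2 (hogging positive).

Take the two fixed-end moments M_1, M_2 as redundants; the released structure is the simple span 12.
On the primary (simply-supported) span, the end slopes from the loading are:
  at 1: point load 109 at a = 3.8: Pab(L + b)/(6LEI) = 174.9/EI
  at 2: point load 109 at a = 3.8: Pab(L + a)/(6LEI) = 218.6/EI
  at 1: triangular load, peak 39: w₀L³/(45EI) = 160.5/EI
  at 2: triangular load, peak 39: 7w₀L³/(360EI) = 140.4/EI
  θ_10 = 335.4/EI,  θ_20 = 359/EI
Flexibility coefficients: a unit moment at one end gives L/(3EI) there and L/(6EI) at the far end, so f₁₁ = f₂₂ = 1.9/EI and f₁₂ = f₂₁ = 0.95/EI.
Compatibility — zero rotation at each built-in end:
  1.9 M_1 + 0.95 M_2 = 335.4
  0.95 M_1 + 1.9 M_2 = 359
Solving the pair gives M_1 = 109.4 kN·m and M_2 = 134.3 kN·m (hogging).

M_2 = 134.3 kN·m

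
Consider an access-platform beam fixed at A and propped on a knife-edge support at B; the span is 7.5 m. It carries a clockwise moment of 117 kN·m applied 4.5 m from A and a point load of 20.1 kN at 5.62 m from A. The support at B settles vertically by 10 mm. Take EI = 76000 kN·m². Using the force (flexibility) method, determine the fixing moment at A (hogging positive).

M_A = 27.82 kN·m

Release the roller at B. Primary structure: cantilever fixed at A.
Primary-structure tip deflection at B by superposition:
  clockwise couple 117 at a = 4.5: M₀a(2L − a)/(2EI) = 2764/EI
  point load 20.1 at a = 5.62: Pa²(3L − a)/(6EI) = 1786/EI
  δ_0 = 4550/EI
Flexibility coefficient — unit upward force at B: δ_{BB} = L³/(3EI) = 140.6/EI.
With EI = 76000 kN·m²: δ_0 = 0.059871 m and δ_{BB} = 0.00185 m/kN.
Compatibility — the beam at B must follow the support down by 0.01 m: δ_0 − R_B·δ_{BB} = 0.01, so R_B = (0.059871 − 0.01)/0.00185 = 26.95 kN.
Moment equilibrium about A: M_A = Σ(load moments about A) − R_B·L = 230 − 26.95×7.5 = 27.82 kN·m.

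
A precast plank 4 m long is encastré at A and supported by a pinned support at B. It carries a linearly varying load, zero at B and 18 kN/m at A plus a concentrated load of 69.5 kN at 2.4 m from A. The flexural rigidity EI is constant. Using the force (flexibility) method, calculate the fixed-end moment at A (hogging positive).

M_A = 65.9 kN·m

Release the roller at B. Primary structure: cantilever fixed at A.
Deflection at B on the released cantilever, summing each load's contribution:
  triangular load, peak 18 at the fixed end: w₀L⁴/(30EI) = 153.6/EI
  point load 69.5 at a = 2.4: Pa²(3L − a)/(6EI) = 640.5/EI
  δ_0 = 794.1/EI
Tip deflection under a unit load at B: L³/(3EI) = 21.33/EI.
Compatibility at B: δ_0 − R_B·δ_{BB} = 0, so R_B = 794.1/21.33 = 37.22 kN.
Moment equilibrium about A: M_A = Σ(load moments about A) − R_B·L = 214.8 − 37.22×4 = 65.9 kN·m.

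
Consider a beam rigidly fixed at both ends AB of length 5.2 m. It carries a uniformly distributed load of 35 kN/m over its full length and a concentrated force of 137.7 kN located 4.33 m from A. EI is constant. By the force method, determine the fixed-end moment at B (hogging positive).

Take the two fixed-end moments M_A, M_B as redundants; the released structure is the simple span AB.
Simple-span end rotations at A and B under the given loads:
  at A: UDL 35: wL³/(24EI) = 205.1/EI
  at B: UDL 35: wL³/(24EI) = 205.1/EI
  at A: point load 137.7 at a = 4.33: Pab(L + b)/(6LEI) = 100.9/EI
  at B: point load 137.7 at a = 4.33: Pab(L + a)/(6LEI) = 158.4/EI
  θ_A0 = 306/EI,  θ_B0 = 363.5/EI
Flexibility coefficients: a unit moment at one end gives L/(3EI) there and L/(6EI) at the far end, so f₁₁ = f₂₂ = 1.733/EI and f₁₂ = f₂₁ = 0.8667/EI.
Compatibility — zero rotation at each built-in end:
  1.733 M_A + 0.8667 M_B = 306
  0.8667 M_A + 1.733 M_B = 363.5
Solving the pair gives M_A = 95.56 kN·m and M_B = 161.9 kN·m (hogging).

M_B = 161.9 kN·m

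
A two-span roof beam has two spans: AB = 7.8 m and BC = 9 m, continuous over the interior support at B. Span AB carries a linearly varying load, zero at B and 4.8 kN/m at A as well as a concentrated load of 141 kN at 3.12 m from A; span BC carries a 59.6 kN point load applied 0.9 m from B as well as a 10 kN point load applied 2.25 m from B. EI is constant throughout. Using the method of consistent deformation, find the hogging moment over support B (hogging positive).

M_B = 126.2 kN·m

Take M_B as the redundant. Released structure: two simple spans AB and BC with a hinge at B.
End slopes at the hinge B, treating each span as simply supported:
  span AB: triangular load, peak 4.8: 7w₀L³/(360EI) = 44.29/EI
  span AB: point load 141 at a = 3.12: Pab(L + a)/(6LEI) = 480.4/EI
  span BC: point load 59.6 at a = 0.9: Pab(L + b)/(6LEI) = 137.6/EI
  span BC: point load 10 at a = 2.25: Pab(L + b)/(6LEI) = 44.3/EI
  relative rotation θ_0 = (524.7 + 181.9)/EI = 706.6/EI
A unit hogging moment at B produces rotation L₁/(3EI) + L₂/(3EI) = 5.6/EI.
Compatibility: M_B·(L₁+L₂)/(3EI) = θ_0, giving M_B = 126.2 kN·m (hogging).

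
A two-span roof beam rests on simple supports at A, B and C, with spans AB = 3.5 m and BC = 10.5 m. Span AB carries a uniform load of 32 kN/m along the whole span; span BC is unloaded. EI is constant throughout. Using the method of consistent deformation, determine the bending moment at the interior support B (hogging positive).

M_B = 12.25 kN·m

Take M_B as the redundant. Released structure: two simple spans AB and BC with a hinge at B.
Rotations at B on the released spans (each span's end-slope, ×1/EI):
  span AB: UDL 32: wL³/(24EI) = 57.17/EI
  relative rotation θ_0 = (57.17 + 0)/EI = 57.17/EI
A unit hogging moment at B produces rotation L₁/(3EI) + L₂/(3EI) = 4.667/EI.
Slope continuity at B: θ_0 = M_B·4.667/EI, so M_B = 57.17/4.667 = 12.25 kN·m (hogging).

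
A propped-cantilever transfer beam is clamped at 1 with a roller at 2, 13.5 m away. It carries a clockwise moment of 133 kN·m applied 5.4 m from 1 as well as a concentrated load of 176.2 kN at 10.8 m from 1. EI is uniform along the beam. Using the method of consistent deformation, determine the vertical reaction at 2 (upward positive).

R_2 = 133.5 kN

Remove the prop at 2; the released (primary) structure is a cantilever built in at 1.
Primary-structure tip deflection at 2 by superposition:
  clockwise couple 133 at a = 5.4: M₀a(2L − a)/(2EI) = 7757/EI
  point load 176.2 at a = 10.8: Pa²(3L − a)/(6EI) = 101732/EI
  δ_0 = 109489/EI
Tip deflection under a unit load at 2: L³/(3EI) = 820.1/EI.
Compatibility at 2: δ_0 − R_2·δ_{22} = 0, so R_2 = 109489/820.1 = 133.5 kN.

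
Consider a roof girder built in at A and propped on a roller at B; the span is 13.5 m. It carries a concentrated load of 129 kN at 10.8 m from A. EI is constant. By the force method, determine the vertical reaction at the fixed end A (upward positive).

R_A = 38.18 kN

Choose R_B as the redundant. The primary structure is the cantilever fixed at A.
Deflection at B on the released cantilever, summing each load's contribution:
  point load 129 at a = 10.8: Pa²(3L − a)/(6EI) = 74480/EI
Flexibility coefficient — unit upward force at B: δ_{BB} = L³/(3EI) = 820.1/EI.
The prop prevents deflection at B: R_B = δ_0/δ_{BB} = 74480/820.1 = 90.82 kN.
Vertical equilibrium: R_A = ΣP − R_B = 129 − 90.82 = 38.18 kN.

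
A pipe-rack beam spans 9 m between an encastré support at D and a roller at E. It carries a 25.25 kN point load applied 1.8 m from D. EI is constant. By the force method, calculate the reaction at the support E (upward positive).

R_E = 1.414 kN

Take the reaction at E as the redundant and release it; the primary structure is a cantilever fixed at D.
Downward deflection at the released point E due to the loads:
  point load 25.25 at a = 1.8: Pa²(3L − a)/(6EI) = 343.6/EI
Tip deflection under a unit load at E: L³/(3EI) = 243/EI.
The prop prevents deflection at E: R_E = δ_0/δ_{EE} = 343.6/243 = 1.414 kN.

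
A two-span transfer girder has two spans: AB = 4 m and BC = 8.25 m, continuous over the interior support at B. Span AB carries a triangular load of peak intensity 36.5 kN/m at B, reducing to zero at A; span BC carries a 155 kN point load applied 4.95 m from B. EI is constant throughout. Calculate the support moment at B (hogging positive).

Release continuity at B by inserting a hinge; the redundant is the internal moment M_B. The primary structure is two simply-supported spans AB and BC.
Rotations at B on the released spans (each span's end-slope, ×1/EI):
  span AB: triangular load, peak 36.5: w₀L³/(45EI) = 51.91/EI
  span BC: point load 155 at a = 4.95: Pab(L + b)/(6LEI) = 590.8/EI
  relative rotation θ_0 = (51.91 + 590.8)/EI = 642.7/EI
A unit hogging moment at B produces rotation L₁/(3EI) + L₂/(3EI) = 4.083/EI.
Slope continuity at B: θ_0 = M_B·4.083/EI, so M_B = 642.7/4.083 = 157.4 kN·m (hogging).

M_B = 157.4 kN·m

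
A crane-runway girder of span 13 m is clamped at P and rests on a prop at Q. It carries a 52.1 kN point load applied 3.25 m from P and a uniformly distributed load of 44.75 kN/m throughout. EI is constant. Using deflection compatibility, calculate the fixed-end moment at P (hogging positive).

M_P = 1056 kN·m

Take the reaction at Q as the redundant and release it; the primary structure is a cantilever fixed at P.
Deflection at Q on the released cantilever, summing each load's contribution:
  point load 52.1 at a = 3.25: Pa²(3L − a)/(6EI) = 3279/EI
  UDL 44.75: wL⁴/(8EI) = 159763/EI
  δ_0 = 163042/EI
Tip deflection under a unit load at Q: L³/(3EI) = 732.3/EI.
Compatibility at Q: δ_0 − R_Q·δ_{QQ} = 0, so R_Q = 163042/732.3 = 222.6 kN.
Moment equilibrium about P: M_P = Σ(load moments about P) − R_Q·L = 3951 − 222.6×13 = 1056 kN·m.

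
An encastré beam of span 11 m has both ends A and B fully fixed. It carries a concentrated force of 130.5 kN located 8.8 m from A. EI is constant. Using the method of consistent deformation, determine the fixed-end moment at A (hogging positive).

Take the two fixed-end moments M_A, M_B as redundants; the released structure is the simple span AB.
End rotations of the released simple span under the applied load (×1/EI):
  at A: point load 130.5 at a = 8.8: Pab(L + b)/(6LEI) = 505.3/EI
  at B: point load 130.5 at a = 8.8: Pab(L + a)/(6LEI) = 757.9/EI
  θ_A0 = 505.3/EI,  θ_B0 = 757.9/EI
Flexibility coefficients: a unit moment at one end gives L/(3EI) there and L/(6EI) at the far end, so f₁₁ = f₂₂ = 3.667/EI and f₁₂ = f₂₁ = 1.833/EI.
Compatibility — zero rotation at each built-in end:
  3.667 M_A + 1.833 M_B = 505.3
  1.833 M_A + 3.667 M_B = 757.9
Solving the pair gives M_A = 45.94 kN·m and M_B = 183.7 kN·m (hogging).

M_A = 45.94 kN·m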